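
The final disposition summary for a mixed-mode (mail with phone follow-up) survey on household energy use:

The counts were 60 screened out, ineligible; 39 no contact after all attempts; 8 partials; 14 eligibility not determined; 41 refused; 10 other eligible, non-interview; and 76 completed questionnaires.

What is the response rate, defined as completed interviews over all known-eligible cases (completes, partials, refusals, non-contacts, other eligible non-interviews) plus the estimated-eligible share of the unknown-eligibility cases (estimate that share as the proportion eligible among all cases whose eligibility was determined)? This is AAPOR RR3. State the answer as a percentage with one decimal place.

Numerator: 76
Determined eligible: 76 + 8 + 41 + 39 + 10 = 174
e = 174 / (174 + 60) = 174 / 234 = 0.7436
Estimated eligible among unknowns: 0.7436 × 14 = 10.41
Denom: 174 + 10.41 = 184.41
RR3 = 76 / 184.41 = 0.4121

41.2%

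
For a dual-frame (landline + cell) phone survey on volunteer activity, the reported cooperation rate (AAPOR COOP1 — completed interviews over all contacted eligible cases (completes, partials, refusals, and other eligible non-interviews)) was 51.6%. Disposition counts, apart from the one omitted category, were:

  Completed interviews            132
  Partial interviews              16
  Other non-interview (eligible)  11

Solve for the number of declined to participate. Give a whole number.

97

COOP1 = 132 / D = 0.516
D = 132 / 0.516 = 255.8
Rest of base = 159
declined to participate = 255.8 − 159 ≈ 97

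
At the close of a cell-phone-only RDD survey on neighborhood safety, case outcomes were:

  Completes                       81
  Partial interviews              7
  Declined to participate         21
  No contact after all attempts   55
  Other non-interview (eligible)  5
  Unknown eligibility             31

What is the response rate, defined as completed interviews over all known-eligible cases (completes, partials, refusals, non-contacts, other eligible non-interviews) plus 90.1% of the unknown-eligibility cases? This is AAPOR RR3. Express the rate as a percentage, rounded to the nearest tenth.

41.1%

Top → 81
Known eligible → 81 + 7 + 21 + 55 + 5 = 169
Estimated eligible among unknowns → 0.9010 × 31 = 27.93
Denom → 169 + 27.93 = 196.93
RR3 = 81 / 196.93 = 0.4113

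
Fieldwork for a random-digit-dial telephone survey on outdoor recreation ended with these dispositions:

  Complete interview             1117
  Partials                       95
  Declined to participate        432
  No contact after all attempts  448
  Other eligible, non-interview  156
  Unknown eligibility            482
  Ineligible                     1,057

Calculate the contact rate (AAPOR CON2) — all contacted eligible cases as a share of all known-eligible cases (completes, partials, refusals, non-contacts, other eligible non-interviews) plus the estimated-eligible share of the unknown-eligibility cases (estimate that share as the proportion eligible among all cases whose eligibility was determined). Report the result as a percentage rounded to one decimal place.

69.9%

Top → 1117 + 95 + 432 + 156 = 1800
Eligible (known) → 1117 + 95 + 432 + 448 + 156 = 2248
e = 2248 / (2248 + 1057) = 2248 / 3305 = 0.6802
Eligible share of unknowns → 0.6802 × 482 = 327.86
Denominator → 2248 + 327.86 = 2575.86
CON2 = 1800 / 2575.86 = 0.6988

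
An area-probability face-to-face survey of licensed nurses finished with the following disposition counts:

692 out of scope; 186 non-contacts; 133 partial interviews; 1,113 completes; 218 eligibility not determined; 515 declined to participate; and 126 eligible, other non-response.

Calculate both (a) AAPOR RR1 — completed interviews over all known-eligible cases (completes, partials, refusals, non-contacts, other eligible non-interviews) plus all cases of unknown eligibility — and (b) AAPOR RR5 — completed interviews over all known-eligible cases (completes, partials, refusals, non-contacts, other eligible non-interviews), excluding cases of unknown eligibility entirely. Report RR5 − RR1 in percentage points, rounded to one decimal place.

5.1

Numerator: 1113
Denom: 1113 + 133 + 515 + 186 + 126 + 218 = 2291
RR1 = 1113 / 2291 = 0.4858
Denom: 1113 + 133 + 515 + 186 + 126 = 2073
RR5 = 1113 / 2073 = 0.5369
Difference = 53.69 − 48.58 = 5.11 percentage points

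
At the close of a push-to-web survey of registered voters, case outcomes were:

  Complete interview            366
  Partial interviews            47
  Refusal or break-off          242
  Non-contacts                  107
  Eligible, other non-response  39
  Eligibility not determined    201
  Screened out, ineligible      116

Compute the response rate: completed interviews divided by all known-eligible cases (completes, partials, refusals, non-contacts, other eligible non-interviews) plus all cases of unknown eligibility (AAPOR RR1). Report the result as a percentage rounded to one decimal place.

Num → 366
Denominator → 366 + 47 + 242 + 107 + 39 + 201 = 1002
RR1 = 366 / 1002 = 0.3653

36.5%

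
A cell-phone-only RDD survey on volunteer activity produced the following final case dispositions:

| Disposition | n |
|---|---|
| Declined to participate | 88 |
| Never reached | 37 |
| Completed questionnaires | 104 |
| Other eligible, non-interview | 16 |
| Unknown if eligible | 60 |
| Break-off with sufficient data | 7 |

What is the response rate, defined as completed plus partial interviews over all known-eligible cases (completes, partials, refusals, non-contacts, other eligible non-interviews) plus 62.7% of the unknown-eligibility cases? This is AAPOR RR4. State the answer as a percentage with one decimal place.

38.3%

Num: 104 + 7 = 111
Known eligible: 104 + 7 + 88 + 37 + 16 = 252
Estimated eligible among unknowns: 0.6270 × 60 = 37.62
Denom: 252 + 37.62 = 289.62
RR4 = 111 / 289.62 = 0.3833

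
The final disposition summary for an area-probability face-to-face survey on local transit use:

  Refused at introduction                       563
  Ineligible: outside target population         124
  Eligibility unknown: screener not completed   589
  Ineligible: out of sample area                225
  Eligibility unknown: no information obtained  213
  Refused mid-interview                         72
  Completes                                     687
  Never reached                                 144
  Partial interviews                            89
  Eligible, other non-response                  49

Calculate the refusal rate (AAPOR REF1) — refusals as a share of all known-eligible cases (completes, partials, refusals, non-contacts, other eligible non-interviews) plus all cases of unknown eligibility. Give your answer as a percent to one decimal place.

26.4%

Refusal or break-off = 563 + 72 = 635
Unknown eligibility = 589 + 213 = 802
Out of scope = 124 + 225 = 349
Top → 635
Denominator → 687 + 89 + 635 + 144 + 49 + 802 = 2406
REF1 = 635 / 2406 = 0.2639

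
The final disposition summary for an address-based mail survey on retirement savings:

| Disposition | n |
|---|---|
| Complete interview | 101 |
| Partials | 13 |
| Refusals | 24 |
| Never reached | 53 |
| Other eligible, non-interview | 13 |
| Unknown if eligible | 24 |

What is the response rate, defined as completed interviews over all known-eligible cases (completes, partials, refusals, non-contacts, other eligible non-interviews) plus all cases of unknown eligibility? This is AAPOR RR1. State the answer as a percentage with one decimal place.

44.3%

Num = 101
Denom = 101 + 13 + 24 + 53 + 13 + 24 = 228
RR1 = 101 / 228 = 0.4430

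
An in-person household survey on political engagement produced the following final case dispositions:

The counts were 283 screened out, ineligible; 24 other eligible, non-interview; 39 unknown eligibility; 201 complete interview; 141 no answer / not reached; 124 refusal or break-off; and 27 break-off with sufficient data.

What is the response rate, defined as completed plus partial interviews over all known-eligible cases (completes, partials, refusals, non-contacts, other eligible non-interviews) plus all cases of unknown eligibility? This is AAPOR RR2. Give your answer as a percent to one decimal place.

41.0%

Top: 201 + 27 = 228
Denom: 201 + 27 + 124 + 141 + 24 + 39 = 556
RR2 = 228 / 556 = 0.4101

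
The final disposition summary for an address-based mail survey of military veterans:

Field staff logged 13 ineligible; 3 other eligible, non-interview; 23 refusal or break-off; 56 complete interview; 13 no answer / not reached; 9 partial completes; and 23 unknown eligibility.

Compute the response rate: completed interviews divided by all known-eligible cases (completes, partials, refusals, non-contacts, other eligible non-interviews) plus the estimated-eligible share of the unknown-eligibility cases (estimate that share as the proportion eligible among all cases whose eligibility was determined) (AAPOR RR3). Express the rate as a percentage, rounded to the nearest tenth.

45.0%

Numerator → 56
Eligible (known) → 56 + 9 + 23 + 13 + 3 = 104
e = 104 / (104 + 13) = 104 / 117 = 0.8889
e × U → 0.8889 × 23 = 20.44
Base → 104 + 20.44 = 124.44
RR3 = 56 / 124.44 = 0.4500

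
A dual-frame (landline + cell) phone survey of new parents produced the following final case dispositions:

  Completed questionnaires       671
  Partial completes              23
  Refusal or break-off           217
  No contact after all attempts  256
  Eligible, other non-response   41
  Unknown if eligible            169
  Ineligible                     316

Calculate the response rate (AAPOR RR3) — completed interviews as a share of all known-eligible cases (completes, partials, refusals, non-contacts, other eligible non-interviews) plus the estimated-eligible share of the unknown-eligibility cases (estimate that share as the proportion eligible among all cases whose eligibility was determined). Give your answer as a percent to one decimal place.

Numerator = 671
Eligible (known) = 671 + 23 + 217 + 256 + 41 = 1208
e = 1208 / (1208 + 316) = 1208 / 1524 = 0.7927
e × U = 0.7927 × 169 = 133.97
Denominator = 1208 + 133.97 = 1341.97
RR3 = 671 / 1341.97 = 0.5000

50.0%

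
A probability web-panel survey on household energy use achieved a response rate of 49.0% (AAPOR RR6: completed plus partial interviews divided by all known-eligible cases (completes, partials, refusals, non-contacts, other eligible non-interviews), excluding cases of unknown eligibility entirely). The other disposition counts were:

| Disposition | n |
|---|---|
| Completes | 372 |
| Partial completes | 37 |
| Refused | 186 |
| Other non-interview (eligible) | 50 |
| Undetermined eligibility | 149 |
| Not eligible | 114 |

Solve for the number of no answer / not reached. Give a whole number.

Top → 372 + 37 = 409
RR6 = 409 / D = 0.490
D = 409 / 0.490 = 834.7
Other denominator terms total 645
no answer / not reached = 834.7 − 645 ≈ 190

190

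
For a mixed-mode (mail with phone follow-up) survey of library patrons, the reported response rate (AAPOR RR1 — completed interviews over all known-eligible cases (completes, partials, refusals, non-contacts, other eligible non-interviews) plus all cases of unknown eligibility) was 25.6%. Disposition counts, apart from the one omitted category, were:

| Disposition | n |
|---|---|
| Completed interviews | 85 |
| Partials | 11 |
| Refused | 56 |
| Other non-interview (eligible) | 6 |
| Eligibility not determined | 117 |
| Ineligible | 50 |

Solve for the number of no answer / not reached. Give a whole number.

57

RR1 = 85 / D = 0.256
D = 85 / 0.256 = 332.0
Other denominator terms total 275
no answer / not reached = 332.0 − 275 ≈ 57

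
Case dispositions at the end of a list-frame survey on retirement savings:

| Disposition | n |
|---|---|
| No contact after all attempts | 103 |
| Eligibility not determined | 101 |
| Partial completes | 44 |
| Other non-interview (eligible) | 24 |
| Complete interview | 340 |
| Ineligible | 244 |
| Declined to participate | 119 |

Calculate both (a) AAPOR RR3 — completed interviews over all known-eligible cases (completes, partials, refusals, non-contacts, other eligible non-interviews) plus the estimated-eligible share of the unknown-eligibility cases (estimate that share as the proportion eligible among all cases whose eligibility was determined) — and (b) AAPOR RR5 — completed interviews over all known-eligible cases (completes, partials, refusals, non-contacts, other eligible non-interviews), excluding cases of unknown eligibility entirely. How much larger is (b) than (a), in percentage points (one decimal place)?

5.6

Numerator → 340
Determined eligible → 340 + 44 + 119 + 103 + 24 = 630
e = 630 / (630 + 244) = 630 / 874 = 0.7208
e × U → 0.7208 × 101 = 72.80
Base → 630 + 72.80 = 702.80
RR3 = 340 / 702.80 = 0.4838
Base → 340 + 44 + 119 + 103 + 24 = 630
RR5 = 340 / 630 = 0.5397
Difference = 53.97 − 48.38 = 5.59 percentage points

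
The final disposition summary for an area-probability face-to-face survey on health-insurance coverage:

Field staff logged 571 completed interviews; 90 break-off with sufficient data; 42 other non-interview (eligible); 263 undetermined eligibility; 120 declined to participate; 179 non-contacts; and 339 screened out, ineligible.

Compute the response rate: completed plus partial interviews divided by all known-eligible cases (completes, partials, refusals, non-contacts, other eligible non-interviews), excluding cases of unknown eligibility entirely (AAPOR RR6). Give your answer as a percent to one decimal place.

66.0%

Numerator → 571 + 90 = 661
Denom → 571 + 90 + 120 + 179 + 42 = 1002
RR6 = 661 / 1002 = 0.6597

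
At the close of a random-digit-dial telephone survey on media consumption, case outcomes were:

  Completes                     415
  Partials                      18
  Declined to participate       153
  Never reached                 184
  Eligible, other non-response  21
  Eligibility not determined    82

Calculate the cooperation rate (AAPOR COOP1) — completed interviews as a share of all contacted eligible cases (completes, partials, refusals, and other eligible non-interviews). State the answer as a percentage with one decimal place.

Num = 415
Denom = 415 + 18 + 153 + 21 = 607
COOP1 = 415 / 607 = 0.6837

68.4%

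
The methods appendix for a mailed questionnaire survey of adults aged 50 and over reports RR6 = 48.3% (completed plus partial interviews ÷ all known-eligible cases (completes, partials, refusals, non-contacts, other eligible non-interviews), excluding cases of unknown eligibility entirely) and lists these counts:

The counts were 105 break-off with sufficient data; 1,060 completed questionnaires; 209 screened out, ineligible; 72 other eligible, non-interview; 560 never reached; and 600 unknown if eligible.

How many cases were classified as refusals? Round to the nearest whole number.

615

Numerator → 1060 + 105 = 1165
RR6 = 1165 / D = 0.483
D = 1165 / 0.483 = 2412.0
Remaining denominator categories sum to 1797
refusals = 2412.0 − 1797 ≈ 615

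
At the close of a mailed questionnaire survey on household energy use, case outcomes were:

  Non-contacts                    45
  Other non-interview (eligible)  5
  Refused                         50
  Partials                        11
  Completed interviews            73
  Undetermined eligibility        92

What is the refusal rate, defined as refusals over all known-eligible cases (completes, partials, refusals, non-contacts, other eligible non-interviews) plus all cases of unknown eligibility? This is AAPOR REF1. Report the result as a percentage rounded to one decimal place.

18.1%

Top → 50
Base → 73 + 11 + 50 + 45 + 5 + 92 = 276
REF1 = 50 / 276 = 0.1812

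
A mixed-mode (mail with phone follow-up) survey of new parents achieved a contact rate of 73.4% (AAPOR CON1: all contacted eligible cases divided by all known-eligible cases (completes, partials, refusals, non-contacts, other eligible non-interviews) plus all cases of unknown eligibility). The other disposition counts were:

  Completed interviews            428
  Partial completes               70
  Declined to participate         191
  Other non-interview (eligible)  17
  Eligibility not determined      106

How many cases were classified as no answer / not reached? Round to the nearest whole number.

Num = 428 + 70 + 191 + 17 = 706
CON1 = 706 / D = 0.734
D = 706 / 0.734 = 961.9
Rest of base = 812
no answer / not reached = 961.9 − 812 ≈ 150

150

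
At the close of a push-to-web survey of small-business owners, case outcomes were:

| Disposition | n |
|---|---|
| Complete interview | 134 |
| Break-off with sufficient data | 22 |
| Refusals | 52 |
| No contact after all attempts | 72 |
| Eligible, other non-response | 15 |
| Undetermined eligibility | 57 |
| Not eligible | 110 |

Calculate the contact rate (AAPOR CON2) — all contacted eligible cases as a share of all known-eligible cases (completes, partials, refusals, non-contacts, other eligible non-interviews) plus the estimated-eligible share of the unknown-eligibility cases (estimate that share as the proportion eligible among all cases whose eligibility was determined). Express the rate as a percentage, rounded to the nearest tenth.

66.3%

Numerator → 134 + 22 + 52 + 15 = 223
Eligible (known) → 134 + 22 + 52 + 72 + 15 = 295
e = 295 / (295 + 110) = 295 / 405 = 0.7284
Estimated eligible among unknowns → 0.7284 × 57 = 41.52
Denom → 295 + 41.52 = 336.52
CON2 = 223 / 336.52 = 0.6627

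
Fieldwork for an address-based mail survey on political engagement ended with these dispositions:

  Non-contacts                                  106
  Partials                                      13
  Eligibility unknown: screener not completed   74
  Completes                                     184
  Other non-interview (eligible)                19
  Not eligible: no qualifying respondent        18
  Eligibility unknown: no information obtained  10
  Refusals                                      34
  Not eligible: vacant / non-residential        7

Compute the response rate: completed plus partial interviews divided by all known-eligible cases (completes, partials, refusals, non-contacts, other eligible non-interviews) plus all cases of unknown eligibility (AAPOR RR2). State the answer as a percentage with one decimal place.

Unknown eligibility = 74 + 10 = 84
Screened out, ineligible = 18 + 7 = 25
Numerator: 184 + 13 = 197
Denominator: 184 + 13 + 34 + 106 + 19 + 84 = 440
RR2 = 197 / 440 = 0.4477

44.8%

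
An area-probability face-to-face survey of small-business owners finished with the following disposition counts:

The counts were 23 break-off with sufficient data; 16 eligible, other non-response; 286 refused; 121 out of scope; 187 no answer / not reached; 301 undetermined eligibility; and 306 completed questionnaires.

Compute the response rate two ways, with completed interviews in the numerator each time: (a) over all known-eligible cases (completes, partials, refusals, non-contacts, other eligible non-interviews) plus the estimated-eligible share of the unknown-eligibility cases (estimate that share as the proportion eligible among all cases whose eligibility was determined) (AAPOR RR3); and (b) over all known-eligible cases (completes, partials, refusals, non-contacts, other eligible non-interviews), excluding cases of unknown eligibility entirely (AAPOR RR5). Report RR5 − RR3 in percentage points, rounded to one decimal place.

9.1

Top → 306
Determined eligible → 306 + 23 + 286 + 187 + 16 = 818
e = 818 / (818 + 121) = 818 / 939 = 0.8711
e × U → 0.8711 × 301 = 262.20
Denominator → 818 + 262.20 = 1080.20
RR3 = 306 / 1080.20 = 0.2833
Denominator → 306 + 23 + 286 + 187 + 16 = 818
RR5 = 306 / 818 = 0.3741
Difference = 37.41 − 28.33 = 9.08 percentage points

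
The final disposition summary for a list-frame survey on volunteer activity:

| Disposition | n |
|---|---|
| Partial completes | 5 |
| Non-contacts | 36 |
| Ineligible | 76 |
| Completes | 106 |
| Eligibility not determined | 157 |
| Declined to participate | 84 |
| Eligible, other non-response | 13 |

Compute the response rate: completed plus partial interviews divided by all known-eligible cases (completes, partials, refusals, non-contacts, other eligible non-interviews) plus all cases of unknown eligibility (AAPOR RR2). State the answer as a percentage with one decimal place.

27.7%

Num: 106 + 5 = 111
Denom: 106 + 5 + 84 + 36 + 13 + 157 = 401
RR2 = 111 / 401 = 0.2768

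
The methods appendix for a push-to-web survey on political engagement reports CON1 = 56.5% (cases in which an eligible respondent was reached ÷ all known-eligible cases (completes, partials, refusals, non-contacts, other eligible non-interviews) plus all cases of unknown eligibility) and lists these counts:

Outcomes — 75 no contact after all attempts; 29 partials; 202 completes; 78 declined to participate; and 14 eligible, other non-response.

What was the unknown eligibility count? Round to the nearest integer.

174

Num = 202 + 29 + 78 + 14 = 323
CON1 = 323 / D = 0.565
D = 323 / 0.565 = 571.7
Remaining denominator categories sum to 398
unknown eligibility = 571.7 − 398 ≈ 174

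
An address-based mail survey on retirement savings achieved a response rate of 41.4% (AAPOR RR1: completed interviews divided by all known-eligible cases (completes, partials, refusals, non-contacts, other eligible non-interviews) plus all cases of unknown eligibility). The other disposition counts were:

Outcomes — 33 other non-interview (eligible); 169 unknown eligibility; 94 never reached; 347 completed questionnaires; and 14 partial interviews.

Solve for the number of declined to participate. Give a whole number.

RR1 = 347 / D = 0.414
D = 347 / 0.414 = 838.2
Rest of base = 657
declined to participate = 838.2 − 657 ≈ 181

181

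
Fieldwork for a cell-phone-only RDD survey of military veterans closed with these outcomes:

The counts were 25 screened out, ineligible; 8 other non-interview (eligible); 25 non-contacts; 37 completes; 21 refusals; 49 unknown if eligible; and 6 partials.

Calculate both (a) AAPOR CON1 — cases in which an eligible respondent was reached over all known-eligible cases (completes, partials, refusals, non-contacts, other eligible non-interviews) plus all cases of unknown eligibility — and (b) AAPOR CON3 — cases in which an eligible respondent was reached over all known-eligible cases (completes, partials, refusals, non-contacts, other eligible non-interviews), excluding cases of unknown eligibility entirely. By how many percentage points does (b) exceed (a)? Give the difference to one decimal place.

Numerator → 37 + 6 + 21 + 8 = 72
Base → 37 + 6 + 21 + 25 + 8 + 49 = 146
CON1 = 72 / 146 = 0.4932
Base → 37 + 6 + 21 + 25 + 8 = 97
CON3 = 72 / 97 = 0.7423
Difference = 74.23 − 49.32 = 24.91 percentage points

24.9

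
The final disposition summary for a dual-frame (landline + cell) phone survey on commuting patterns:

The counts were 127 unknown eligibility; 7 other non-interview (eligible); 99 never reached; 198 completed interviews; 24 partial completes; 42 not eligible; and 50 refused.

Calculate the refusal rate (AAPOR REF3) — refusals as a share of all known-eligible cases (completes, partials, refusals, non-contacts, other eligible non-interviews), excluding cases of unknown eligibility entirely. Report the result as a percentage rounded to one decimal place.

13.2%

Top: 50
Denominator: 198 + 24 + 50 + 99 + 7 = 378
REF3 = 50 / 378 = 0.1323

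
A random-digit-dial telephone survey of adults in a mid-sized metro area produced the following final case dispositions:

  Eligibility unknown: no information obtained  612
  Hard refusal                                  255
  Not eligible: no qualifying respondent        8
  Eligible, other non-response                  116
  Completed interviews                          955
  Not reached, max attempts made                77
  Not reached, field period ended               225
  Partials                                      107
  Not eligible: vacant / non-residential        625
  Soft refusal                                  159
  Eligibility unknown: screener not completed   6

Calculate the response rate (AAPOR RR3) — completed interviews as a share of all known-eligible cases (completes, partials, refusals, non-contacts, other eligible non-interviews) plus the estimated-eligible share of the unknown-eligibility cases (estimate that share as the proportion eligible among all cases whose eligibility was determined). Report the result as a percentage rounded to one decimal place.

Refusal or break-off = 255 + 159 = 414
Never reached = 225 + 77 = 302
Unknown eligibility = 6 + 612 = 618
Screened out, ineligible = 8 + 625 = 633
Num = 955
Known eligible = 955 + 107 + 414 + 302 + 116 = 1894
e = 1894 / (1894 + 633) = 1894 / 2527 = 0.7495
e × U = 0.7495 × 618 = 463.19
Denominator = 1894 + 463.19 = 2357.19
RR3 = 955 / 2357.19 = 0.4051

40.5%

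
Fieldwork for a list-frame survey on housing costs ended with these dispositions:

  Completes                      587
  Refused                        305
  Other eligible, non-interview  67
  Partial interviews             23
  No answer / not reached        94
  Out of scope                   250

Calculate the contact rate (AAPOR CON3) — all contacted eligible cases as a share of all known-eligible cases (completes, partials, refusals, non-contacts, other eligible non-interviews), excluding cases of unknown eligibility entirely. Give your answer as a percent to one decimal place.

91.3%

Num: 587 + 23 + 305 + 67 = 982
Base: 587 + 23 + 305 + 94 + 67 = 1076
CON3 = 982 / 1076 = 0.9126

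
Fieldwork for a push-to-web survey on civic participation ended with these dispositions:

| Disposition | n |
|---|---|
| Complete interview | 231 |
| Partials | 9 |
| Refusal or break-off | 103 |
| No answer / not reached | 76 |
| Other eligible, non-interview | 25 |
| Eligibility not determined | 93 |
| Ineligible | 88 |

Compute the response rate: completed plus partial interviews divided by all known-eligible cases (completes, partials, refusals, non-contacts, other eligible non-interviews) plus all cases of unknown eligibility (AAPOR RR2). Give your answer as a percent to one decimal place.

44.7%

Numerator → 231 + 9 = 240
Denominator → 231 + 9 + 103 + 76 + 25 + 93 = 537
RR2 = 240 / 537 = 0.4469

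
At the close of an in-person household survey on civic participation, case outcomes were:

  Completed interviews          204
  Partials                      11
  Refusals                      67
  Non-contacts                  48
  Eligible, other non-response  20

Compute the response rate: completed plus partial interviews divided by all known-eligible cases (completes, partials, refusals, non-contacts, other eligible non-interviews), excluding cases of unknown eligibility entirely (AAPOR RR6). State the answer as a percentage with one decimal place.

Numerator: 204 + 11 = 215
Denominator: 204 + 11 + 67 + 48 + 20 = 350
RR6 = 215 / 350 = 0.6143

61.4%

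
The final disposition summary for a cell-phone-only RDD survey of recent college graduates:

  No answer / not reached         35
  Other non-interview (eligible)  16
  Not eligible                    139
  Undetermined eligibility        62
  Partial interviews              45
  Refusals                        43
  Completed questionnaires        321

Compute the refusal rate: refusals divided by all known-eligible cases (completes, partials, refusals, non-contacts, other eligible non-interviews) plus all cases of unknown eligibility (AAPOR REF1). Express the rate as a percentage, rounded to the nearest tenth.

Numerator = 43
Denominator = 321 + 45 + 43 + 35 + 16 + 62 = 522
REF1 = 43 / 522 = 0.0824

8.2%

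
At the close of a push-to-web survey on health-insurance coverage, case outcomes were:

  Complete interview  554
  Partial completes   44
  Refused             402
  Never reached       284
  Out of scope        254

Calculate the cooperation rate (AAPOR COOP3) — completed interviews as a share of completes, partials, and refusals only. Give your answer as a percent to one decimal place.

Numerator: 554
Denominator: 554 + 44 + 402 = 1000
COOP3 = 554 / 1000 = 0.5540

55.4%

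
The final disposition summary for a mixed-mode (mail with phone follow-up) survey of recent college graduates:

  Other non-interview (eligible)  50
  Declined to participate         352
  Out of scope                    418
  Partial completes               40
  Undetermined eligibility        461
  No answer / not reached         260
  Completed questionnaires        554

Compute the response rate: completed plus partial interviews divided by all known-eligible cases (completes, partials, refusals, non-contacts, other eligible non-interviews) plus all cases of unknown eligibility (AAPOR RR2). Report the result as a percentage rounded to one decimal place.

34.6%

Top → 554 + 40 = 594
Denom → 554 + 40 + 352 + 260 + 50 + 461 = 1717
RR2 = 594 / 1717 = 0.3460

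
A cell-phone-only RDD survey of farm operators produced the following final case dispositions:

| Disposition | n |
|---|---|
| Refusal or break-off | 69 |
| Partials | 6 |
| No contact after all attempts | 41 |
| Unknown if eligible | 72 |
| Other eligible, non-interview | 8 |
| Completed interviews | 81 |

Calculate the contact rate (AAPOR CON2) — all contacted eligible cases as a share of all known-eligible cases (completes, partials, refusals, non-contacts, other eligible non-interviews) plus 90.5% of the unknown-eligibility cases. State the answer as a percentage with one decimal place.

60.7%

Numerator → 81 + 6 + 69 + 8 = 164
Known eligible → 81 + 6 + 69 + 41 + 8 = 205
e × U → 0.9050 × 72 = 65.16
Denominator → 205 + 65.16 = 270.16
CON2 = 164 / 270.16 = 0.6070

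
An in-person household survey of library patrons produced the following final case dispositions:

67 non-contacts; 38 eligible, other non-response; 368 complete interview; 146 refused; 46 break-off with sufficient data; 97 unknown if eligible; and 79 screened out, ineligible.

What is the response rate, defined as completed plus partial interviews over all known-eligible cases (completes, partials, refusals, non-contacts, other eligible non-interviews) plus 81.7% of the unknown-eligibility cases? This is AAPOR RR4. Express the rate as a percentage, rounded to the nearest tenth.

Numerator: 368 + 46 = 414
Determined eligible: 368 + 46 + 146 + 67 + 38 = 665
Eligible share of unknowns: 0.8170 × 97 = 79.25
Denom: 665 + 79.25 = 744.25
RR4 = 414 / 744.25 = 0.5563

55.6%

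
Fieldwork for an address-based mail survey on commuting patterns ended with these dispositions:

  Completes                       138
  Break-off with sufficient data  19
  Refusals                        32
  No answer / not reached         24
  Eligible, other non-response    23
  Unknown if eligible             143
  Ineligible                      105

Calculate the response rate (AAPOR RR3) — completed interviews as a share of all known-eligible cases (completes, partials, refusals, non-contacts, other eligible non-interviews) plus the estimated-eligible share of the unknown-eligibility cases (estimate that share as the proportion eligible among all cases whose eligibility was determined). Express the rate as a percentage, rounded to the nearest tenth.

Top: 138
Known eligible: 138 + 19 + 32 + 24 + 23 = 236
e = 236 / (236 + 105) = 236 / 341 = 0.6921
e × U: 0.6921 × 143 = 98.97
Base: 236 + 98.97 = 334.97
RR3 = 138 / 334.97 = 0.4120

41.2%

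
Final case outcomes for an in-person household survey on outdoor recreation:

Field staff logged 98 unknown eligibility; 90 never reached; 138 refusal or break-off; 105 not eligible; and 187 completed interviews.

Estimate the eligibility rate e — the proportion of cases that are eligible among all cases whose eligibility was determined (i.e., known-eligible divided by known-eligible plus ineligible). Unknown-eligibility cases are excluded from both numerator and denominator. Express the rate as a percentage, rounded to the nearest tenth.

79.8%

Known eligible → 187 + 138 + 90 = 415
e = 415 / (415 + 105) = 415 / 520 = 0.7981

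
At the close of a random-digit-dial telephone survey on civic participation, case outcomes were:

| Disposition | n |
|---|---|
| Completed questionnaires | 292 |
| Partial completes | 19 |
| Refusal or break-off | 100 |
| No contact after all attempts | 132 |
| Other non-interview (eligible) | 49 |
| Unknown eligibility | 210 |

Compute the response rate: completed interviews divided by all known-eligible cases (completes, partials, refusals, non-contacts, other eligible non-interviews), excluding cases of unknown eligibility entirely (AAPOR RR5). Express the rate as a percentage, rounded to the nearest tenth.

Top: 292
Denominator: 292 + 19 + 100 + 132 + 49 = 592
RR5 = 292 / 592 = 0.4932

49.3%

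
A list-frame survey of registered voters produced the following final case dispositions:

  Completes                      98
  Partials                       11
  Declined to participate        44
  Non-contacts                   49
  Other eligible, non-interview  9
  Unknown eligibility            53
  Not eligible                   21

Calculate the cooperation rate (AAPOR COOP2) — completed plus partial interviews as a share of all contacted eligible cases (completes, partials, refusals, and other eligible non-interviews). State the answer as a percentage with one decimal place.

Top → 98 + 11 = 109
Denom → 98 + 11 + 44 + 9 = 162
COOP2 = 109 / 162 = 0.6728

67.3%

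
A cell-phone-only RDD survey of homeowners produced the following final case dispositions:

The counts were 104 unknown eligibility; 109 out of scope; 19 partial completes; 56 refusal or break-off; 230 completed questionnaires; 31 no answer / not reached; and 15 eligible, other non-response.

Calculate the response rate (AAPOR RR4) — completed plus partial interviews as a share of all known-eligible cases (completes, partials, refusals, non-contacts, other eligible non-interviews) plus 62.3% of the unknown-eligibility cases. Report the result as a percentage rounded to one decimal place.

59.9%

Num: 230 + 19 = 249
Known eligible: 230 + 19 + 56 + 31 + 15 = 351
Estimated eligible among unknowns: 0.6230 × 104 = 64.79
Denominator: 351 + 64.79 = 415.79
RR4 = 249 / 415.79 = 0.5989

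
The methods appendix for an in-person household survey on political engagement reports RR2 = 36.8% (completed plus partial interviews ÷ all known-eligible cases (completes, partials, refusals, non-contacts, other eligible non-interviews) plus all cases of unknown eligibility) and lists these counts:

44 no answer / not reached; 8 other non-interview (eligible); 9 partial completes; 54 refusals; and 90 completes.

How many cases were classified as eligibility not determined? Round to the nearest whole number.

Numerator = 90 + 9 = 99
RR2 = 99 / D = 0.368
D = 99 / 0.368 = 269.0
Other denominator terms total 205
eligibility not determined = 269.0 − 205 ≈ 64

64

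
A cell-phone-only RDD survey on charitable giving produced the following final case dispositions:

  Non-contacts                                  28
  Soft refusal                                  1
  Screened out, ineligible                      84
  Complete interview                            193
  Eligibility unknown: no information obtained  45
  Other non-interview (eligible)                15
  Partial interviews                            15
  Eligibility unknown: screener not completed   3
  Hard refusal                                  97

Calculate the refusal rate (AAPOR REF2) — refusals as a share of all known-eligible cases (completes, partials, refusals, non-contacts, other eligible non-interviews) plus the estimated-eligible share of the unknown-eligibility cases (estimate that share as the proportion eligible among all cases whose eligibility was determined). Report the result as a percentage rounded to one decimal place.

25.3%

Declined to participate = 97 + 1 = 98
Eligibility not determined = 3 + 45 = 48
Top = 98
Known eligible = 193 + 15 + 98 + 28 + 15 = 349
e = 349 / (349 + 84) = 349 / 433 = 0.8060
Eligible share of unknowns = 0.8060 × 48 = 38.69
Denominator = 349 + 38.69 = 387.69
REF2 = 98 / 387.69 = 0.2528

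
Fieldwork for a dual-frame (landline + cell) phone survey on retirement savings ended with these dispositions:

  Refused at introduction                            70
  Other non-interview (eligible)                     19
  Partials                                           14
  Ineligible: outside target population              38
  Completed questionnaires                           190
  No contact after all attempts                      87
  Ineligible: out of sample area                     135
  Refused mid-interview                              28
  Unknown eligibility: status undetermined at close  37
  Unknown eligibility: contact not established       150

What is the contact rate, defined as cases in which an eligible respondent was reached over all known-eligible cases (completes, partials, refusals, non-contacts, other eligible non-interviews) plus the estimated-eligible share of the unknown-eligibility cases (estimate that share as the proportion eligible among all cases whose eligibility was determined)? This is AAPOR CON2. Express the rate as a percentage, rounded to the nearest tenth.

59.5%

Declined to participate = 70 + 28 = 98
Undetermined eligibility = 150 + 37 = 187
Screened out, ineligible = 38 + 135 = 173
Num: 190 + 14 + 98 + 19 = 321
Known eligible: 190 + 14 + 98 + 87 + 19 = 408
e = 408 / (408 + 173) = 408 / 581 = 0.7022
e × U: 0.7022 × 187 = 131.31
Denominator: 408 + 131.31 = 539.31
CON2 = 321 / 539.31 = 0.5952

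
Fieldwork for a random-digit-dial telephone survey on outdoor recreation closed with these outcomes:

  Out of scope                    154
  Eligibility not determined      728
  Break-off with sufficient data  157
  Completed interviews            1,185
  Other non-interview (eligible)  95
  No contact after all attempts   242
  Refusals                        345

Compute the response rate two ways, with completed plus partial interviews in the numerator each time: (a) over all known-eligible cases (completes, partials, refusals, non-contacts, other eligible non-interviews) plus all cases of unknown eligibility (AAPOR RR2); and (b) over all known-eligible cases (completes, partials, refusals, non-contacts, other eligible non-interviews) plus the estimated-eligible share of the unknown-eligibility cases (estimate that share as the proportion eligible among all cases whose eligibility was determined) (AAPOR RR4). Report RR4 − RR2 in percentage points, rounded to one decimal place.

Top = 1185 + 157 = 1342
Denominator = 1185 + 157 + 345 + 242 + 95 + 728 = 2752
RR2 = 1342 / 2752 = 0.4876
Eligible (known) = 1185 + 157 + 345 + 242 + 95 = 2024
e = 2024 / (2024 + 154) = 2024 / 2178 = 0.9293
Eligible share of unknowns = 0.9293 × 728 = 676.53
Denominator = 2024 + 676.53 = 2700.53
RR4 = 1342 / 2700.53 = 0.4969
Difference = 49.69 − 48.76 = 0.93 percentage points

0.9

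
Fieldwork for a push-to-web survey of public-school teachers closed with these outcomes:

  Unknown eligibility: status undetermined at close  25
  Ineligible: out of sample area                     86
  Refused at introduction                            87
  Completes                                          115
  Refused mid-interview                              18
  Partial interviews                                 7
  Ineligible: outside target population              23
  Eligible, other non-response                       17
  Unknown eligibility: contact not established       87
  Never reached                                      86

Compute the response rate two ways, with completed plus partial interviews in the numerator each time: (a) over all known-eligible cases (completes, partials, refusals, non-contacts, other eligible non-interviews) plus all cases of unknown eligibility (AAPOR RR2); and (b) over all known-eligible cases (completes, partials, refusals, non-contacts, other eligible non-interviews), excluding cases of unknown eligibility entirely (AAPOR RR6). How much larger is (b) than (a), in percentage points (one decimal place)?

Refused = 87 + 18 = 105
Unknown eligibility = 87 + 25 = 112
Not eligible = 23 + 86 = 109
Numerator → 115 + 7 = 122
Base → 115 + 7 + 105 + 86 + 17 + 112 = 442
RR2 = 122 / 442 = 0.2760
Base → 115 + 7 + 105 + 86 + 17 = 330
RR6 = 122 / 330 = 0.3697
Difference = 36.97 − 27.60 = 9.37 percentage points

9.4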